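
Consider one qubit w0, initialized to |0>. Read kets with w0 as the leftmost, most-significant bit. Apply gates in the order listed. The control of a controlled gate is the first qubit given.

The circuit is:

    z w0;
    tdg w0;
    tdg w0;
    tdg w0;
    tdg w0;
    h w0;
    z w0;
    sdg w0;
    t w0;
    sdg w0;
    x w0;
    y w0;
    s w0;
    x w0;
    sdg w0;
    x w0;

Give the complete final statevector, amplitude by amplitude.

The final amplitudes are -sqrt(2)/2 on |0>, -sqrt(2)*exp(I*pi/4)/2 on |1>.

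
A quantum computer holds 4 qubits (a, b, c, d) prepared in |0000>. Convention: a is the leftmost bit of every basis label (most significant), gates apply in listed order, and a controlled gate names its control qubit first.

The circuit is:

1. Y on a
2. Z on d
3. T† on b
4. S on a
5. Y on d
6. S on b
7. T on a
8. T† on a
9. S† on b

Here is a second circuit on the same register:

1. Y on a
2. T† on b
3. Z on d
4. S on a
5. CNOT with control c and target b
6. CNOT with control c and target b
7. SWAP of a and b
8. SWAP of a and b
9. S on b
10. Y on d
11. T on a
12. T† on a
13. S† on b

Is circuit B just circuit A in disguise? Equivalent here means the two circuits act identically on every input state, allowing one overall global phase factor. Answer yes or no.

Yes — the two circuits implement the same unitary up to a global phase.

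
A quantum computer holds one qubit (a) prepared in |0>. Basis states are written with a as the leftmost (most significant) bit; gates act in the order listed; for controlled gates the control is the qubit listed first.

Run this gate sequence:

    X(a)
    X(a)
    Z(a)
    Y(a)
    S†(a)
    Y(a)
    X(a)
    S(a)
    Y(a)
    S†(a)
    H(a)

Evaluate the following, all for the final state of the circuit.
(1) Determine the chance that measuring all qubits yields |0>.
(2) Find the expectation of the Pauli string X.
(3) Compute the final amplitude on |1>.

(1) Outcome |0> occurs with probability 1/2.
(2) In the final state, X has expectation 1.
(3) The amplitude on |1> is -sqrt(2)*I/2.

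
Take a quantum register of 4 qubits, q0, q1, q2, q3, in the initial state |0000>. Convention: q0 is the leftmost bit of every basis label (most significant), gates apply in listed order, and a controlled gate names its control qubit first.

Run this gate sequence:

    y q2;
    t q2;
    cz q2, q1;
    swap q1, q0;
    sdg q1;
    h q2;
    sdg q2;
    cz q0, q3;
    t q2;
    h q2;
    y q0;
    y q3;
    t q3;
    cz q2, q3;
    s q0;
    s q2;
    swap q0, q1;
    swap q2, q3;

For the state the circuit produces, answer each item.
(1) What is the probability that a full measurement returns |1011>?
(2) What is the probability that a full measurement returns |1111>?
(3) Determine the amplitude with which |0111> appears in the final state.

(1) A full measurement returns |1011> with probability 0.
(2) The probability of measuring |1111> is 0.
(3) The final state's coefficient on |0111> equals 1/2 - exp(3*I*pi/4)/2.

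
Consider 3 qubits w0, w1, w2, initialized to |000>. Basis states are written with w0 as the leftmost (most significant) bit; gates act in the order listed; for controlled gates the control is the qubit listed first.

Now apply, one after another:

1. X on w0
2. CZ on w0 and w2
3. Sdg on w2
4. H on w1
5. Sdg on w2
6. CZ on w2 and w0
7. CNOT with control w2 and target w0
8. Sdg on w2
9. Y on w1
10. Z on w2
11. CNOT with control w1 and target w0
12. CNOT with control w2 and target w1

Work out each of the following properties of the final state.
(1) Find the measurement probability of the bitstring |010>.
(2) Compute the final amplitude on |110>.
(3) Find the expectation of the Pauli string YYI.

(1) Outcome |010> occurs with probability 1/2.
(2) The final state's coefficient on |110> equals 0.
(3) The observable YYI averages to -1.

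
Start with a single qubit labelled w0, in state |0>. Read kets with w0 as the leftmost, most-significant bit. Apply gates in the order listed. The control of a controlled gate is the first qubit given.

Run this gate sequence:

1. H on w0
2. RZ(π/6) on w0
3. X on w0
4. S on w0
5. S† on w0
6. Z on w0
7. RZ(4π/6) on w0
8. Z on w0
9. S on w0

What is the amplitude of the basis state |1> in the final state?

The amplitude on |1> is sqrt(2)*exp(3*I*pi/4)/2.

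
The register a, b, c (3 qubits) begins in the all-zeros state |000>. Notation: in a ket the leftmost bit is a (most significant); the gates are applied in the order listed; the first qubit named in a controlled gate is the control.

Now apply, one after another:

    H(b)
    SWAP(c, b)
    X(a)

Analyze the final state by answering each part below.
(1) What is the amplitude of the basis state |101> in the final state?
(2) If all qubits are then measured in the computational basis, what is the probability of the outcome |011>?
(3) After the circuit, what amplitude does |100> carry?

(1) The amplitude on |101> is sqrt(2)/2.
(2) A full measurement returns |011> with probability 0.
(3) The final state's coefficient on |100> equals sqrt(2)/2.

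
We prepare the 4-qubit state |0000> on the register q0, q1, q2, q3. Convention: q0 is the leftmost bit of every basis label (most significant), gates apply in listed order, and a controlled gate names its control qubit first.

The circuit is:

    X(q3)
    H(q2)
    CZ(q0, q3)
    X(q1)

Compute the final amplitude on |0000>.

The amplitude on |0000> is 0.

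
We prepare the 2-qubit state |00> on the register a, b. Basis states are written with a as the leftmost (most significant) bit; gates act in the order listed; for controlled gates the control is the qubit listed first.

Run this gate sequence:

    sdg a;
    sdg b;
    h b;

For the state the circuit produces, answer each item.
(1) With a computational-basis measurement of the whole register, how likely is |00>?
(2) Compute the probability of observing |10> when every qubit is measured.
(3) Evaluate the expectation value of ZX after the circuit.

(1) A full measurement returns |00> with probability 1/2.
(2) Outcome |10> occurs with probability 0.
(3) The observable ZX averages to 1.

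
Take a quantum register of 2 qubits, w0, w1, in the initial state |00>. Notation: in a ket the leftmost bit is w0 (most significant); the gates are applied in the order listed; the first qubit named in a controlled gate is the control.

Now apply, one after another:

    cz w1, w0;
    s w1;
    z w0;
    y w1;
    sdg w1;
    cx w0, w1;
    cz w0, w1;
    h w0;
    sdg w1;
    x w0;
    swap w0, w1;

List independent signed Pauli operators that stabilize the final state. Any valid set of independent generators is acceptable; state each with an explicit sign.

The stabilizer group can be generated by +IX, -ZI, among other valid generating sets.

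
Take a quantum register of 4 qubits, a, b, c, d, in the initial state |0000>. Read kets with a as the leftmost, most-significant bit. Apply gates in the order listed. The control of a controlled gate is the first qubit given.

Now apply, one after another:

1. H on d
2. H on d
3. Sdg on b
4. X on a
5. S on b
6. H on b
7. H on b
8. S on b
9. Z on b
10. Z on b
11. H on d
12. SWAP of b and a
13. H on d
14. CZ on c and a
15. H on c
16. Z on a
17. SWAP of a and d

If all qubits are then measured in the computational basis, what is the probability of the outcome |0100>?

Outcome |0100> occurs with probability 1/2.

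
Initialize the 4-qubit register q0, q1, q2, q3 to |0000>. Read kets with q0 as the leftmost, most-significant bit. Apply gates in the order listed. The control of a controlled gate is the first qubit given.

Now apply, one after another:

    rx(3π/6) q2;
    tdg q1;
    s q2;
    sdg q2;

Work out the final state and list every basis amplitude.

After the circuit, the state carries amplitude sqrt(2)/2 on |0000>, -sqrt(2)*I/2 on |0010>, and 0 on every other basis state. Key observation: gates 3-4 undo each other exactly, leaving only the rest of the circuit to track.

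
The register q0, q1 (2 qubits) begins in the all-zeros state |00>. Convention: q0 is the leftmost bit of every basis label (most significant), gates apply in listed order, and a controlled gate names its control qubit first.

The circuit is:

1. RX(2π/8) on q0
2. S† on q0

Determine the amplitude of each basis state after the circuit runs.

The final amplitudes are sqrt(sqrt(2) + 2)/2 on |00>, 0 on |01>, -sqrt(2 - sqrt(2))/2 on |10>, 0 on |11>.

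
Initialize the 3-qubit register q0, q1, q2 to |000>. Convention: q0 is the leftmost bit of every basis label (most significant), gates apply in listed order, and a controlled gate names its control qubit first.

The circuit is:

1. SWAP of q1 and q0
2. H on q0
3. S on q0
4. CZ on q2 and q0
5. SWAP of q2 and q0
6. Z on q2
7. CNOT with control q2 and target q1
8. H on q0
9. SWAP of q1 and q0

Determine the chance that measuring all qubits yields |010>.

Outcome |010> occurs with probability 1/4.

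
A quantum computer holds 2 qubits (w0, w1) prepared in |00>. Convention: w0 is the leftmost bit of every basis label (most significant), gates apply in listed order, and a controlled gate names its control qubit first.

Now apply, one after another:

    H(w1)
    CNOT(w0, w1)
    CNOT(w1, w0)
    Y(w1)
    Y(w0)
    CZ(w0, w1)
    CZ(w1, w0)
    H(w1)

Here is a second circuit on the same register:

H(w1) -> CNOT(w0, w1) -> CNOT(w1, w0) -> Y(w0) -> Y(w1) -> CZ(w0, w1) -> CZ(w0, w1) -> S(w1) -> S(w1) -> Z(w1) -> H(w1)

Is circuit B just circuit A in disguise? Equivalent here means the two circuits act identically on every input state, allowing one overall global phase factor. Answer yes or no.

Yes, they are equivalent — the unitaries differ by at most a global phase.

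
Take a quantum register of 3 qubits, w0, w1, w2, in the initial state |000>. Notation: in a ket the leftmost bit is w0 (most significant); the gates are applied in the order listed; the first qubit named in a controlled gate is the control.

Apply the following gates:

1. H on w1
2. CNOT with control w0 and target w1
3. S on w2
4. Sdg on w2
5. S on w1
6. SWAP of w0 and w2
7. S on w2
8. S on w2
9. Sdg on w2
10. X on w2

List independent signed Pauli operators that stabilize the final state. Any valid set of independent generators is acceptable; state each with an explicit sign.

The final state is stabilized by the group generated by +IYI, +ZII, -IIZ; other independent generating sets are equally valid. Key observation: steps 8-9 multiply out to the identity, so the circuit reduces to the remaining gates.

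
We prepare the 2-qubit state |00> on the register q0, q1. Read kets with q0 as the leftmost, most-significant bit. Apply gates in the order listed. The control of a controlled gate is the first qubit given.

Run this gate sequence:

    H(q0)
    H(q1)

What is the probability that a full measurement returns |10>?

The probability of measuring |10> is 1/4.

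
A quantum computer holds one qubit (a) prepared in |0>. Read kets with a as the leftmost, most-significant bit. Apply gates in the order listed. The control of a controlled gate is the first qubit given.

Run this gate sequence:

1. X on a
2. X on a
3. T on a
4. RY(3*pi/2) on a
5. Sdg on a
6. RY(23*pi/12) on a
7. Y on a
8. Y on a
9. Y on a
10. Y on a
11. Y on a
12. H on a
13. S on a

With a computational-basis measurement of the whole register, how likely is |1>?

A full measurement returns |1> with probability 1/2. Key observation: gates 7-10 undo each other exactly, leaving only the rest of the circuit to track.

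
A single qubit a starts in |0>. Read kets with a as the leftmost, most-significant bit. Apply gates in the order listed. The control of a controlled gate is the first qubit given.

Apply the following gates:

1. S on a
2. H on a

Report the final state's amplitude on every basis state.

After the circuit, the state carries amplitude sqrt(2)/2 on |0>, sqrt(2)/2 on |1>.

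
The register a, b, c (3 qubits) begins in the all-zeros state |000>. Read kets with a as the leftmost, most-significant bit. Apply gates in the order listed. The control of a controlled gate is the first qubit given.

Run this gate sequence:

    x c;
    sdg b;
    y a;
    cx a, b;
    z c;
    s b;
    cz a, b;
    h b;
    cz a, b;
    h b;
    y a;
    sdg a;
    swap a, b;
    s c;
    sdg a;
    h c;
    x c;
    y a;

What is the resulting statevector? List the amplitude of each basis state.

The resulting statevector has amplitude sqrt(2)*I/2 on |100>, -sqrt(2)*I/2 on |101>, and 0 on every other basis state.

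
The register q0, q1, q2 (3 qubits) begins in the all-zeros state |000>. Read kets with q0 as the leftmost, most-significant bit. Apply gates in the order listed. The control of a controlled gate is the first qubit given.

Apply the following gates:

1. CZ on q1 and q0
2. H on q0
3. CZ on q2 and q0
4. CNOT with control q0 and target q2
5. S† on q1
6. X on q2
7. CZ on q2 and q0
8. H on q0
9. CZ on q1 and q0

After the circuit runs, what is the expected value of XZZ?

The expectation value of XZZ is -1.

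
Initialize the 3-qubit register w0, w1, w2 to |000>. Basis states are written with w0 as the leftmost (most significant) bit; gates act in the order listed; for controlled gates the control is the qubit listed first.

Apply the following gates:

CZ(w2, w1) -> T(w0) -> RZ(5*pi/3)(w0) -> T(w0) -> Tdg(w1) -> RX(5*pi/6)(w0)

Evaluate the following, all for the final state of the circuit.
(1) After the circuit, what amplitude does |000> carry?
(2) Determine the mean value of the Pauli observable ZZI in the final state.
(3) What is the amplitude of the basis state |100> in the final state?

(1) The amplitude on |000> is (-sqrt(6) + sqrt(2))*exp(I*pi/6)/4.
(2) In the final state, ZZI has expectation -sqrt(3)/2.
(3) |100> carries amplitude (sqrt(2) + sqrt(6))*exp(2*I*pi/3)/4 in the final state.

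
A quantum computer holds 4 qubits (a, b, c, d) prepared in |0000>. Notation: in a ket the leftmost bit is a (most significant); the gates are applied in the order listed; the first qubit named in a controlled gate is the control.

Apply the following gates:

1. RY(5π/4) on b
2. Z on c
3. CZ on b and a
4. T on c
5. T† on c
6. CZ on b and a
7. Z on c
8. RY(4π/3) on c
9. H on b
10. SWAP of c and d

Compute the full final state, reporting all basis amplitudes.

The final amplitudes are sqrt(2)*(-sqrt(sqrt(2) + 2) + sqrt(2 - sqrt(2)))/8 on |0000>, sqrt(6)*(-sqrt(2 - sqrt(2)) + sqrt(sqrt(2) + 2))/8 on |0001>, sqrt(2)*(sqrt(2 - sqrt(2)) + sqrt(sqrt(2) + 2))/8 on |0100>, sqrt(6)*(-sqrt(sqrt(2) + 2) - sqrt(2 - sqrt(2)))/8 on |0101>, and 0 on every other basis state. Key observation: gates 2-7 undo each other exactly, leaving only the rest of the circuit to track.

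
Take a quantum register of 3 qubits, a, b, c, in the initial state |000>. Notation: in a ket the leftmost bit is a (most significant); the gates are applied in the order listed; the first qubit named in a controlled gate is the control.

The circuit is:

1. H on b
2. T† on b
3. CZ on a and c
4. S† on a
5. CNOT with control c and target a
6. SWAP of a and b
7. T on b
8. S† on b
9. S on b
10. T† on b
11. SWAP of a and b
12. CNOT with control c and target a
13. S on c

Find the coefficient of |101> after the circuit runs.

The amplitude on |101> is 0. Key observation: steps 5-12 multiply out to the identity, so the circuit reduces to the remaining gates.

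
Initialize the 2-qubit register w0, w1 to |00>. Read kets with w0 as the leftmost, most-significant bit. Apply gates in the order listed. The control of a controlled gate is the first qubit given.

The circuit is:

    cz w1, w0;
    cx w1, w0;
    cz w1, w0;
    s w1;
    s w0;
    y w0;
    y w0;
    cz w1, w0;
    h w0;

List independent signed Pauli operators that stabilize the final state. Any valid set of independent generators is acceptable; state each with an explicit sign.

The stabilizer group can be generated by +XI, +IZ, among other valid generating sets.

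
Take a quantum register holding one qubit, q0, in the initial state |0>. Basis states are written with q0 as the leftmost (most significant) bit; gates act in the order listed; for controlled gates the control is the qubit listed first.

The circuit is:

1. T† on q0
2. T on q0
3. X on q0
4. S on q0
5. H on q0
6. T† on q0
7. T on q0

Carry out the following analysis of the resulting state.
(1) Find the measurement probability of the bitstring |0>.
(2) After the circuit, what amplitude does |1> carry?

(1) The probability of measuring |0> is 1/2.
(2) The final state's coefficient on |1> equals -sqrt(2)*I/2.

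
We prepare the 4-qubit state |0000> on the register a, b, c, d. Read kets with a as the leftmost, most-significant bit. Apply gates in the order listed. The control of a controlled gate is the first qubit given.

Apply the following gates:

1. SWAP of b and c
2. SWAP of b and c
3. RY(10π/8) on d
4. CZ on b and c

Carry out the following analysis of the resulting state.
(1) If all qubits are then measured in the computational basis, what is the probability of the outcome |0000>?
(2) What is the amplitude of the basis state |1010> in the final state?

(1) A full measurement returns |0000> with probability 1/2 - sqrt(2)/4. Key observation: steps 1-2 multiply out to the identity, so the circuit reduces to the remaining gates.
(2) The final state's coefficient on |1010> equals 0.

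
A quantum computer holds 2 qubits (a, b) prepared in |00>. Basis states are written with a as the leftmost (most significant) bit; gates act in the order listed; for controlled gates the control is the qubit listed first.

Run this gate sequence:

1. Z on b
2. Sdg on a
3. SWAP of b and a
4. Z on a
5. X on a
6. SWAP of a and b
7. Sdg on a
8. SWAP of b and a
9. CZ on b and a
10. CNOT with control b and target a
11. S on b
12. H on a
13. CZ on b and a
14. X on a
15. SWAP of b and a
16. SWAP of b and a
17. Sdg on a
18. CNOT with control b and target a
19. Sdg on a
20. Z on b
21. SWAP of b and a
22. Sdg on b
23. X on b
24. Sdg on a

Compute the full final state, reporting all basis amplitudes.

The final amplitudes are sqrt(2)*I/2 on |00>, -sqrt(2)/2 on |01>, 0 on |10>, 0 on |11>. Key observation: gates 15-16 undo each other exactly, leaving only the rest of the circuit to track.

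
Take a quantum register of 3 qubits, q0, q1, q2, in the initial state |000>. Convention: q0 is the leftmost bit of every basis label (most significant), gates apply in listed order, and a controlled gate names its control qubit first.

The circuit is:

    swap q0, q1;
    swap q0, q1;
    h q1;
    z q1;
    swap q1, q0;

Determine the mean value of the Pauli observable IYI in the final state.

The expectation value of IYI is 0.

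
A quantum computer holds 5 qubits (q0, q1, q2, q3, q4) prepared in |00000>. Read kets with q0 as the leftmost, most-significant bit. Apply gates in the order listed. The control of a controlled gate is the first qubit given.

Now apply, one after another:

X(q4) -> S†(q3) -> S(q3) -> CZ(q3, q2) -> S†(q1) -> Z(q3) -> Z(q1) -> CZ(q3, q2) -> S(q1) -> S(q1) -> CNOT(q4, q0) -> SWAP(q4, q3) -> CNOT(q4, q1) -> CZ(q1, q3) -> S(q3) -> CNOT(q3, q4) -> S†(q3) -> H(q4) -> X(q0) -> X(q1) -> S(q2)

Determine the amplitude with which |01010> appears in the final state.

|01010> carries amplitude sqrt(2)/2 in the final state.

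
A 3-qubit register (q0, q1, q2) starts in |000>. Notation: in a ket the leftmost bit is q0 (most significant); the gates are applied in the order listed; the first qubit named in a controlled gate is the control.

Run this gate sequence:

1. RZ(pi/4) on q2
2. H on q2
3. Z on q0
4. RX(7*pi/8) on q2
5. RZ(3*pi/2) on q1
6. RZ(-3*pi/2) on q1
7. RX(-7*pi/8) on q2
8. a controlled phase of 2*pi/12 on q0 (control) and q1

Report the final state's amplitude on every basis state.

After the circuit, the state carries amplitude -sqrt(2)*exp(7*I*pi/8)/2 on |000>, -sqrt(2)*exp(7*I*pi/8)/2 on |001>, and 0 on every other basis state.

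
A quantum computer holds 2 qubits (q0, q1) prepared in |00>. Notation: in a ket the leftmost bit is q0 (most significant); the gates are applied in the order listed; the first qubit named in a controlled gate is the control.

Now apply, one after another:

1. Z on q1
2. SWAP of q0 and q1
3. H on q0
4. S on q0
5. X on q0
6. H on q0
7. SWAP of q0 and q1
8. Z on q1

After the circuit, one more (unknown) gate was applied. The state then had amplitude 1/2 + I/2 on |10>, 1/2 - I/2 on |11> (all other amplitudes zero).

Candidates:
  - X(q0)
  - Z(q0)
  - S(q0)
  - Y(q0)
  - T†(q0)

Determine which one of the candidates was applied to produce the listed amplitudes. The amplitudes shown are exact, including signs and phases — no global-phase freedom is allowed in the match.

The applied gate was X(q0).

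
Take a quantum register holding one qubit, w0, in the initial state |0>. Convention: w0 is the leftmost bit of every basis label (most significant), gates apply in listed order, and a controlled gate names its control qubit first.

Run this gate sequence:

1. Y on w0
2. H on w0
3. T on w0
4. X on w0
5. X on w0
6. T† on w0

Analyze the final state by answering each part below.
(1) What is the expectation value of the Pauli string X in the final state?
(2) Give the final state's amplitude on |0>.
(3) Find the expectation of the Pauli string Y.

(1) The expectation value of X is -1.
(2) The final state's coefficient on |0> equals sqrt(2)*I/2.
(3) The expectation value of Y is 0.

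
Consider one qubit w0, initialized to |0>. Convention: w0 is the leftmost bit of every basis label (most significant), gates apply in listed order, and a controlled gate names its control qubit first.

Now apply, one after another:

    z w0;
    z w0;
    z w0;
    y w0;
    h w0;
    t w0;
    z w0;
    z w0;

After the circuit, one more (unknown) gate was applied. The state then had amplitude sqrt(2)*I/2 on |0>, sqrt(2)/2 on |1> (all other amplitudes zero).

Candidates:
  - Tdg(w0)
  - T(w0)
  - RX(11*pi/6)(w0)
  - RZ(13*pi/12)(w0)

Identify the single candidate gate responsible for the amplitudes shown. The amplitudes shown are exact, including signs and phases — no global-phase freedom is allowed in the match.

It was T(w0) that produced the state shown.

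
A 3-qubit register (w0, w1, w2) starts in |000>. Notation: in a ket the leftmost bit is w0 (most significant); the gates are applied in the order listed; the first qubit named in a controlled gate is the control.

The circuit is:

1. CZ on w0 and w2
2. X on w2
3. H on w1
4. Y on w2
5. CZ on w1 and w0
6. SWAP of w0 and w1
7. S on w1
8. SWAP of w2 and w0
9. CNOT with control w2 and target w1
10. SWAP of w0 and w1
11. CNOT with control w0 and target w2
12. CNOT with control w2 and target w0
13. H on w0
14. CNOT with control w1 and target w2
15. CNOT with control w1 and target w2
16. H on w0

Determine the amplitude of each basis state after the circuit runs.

The resulting statevector has amplitude -sqrt(2)*I/2 on |000>, -sqrt(2)*I/2 on |100>, and 0 on every other basis state. Key observation: gates 13-16 undo each other exactly, leaving only the rest of the circuit to track.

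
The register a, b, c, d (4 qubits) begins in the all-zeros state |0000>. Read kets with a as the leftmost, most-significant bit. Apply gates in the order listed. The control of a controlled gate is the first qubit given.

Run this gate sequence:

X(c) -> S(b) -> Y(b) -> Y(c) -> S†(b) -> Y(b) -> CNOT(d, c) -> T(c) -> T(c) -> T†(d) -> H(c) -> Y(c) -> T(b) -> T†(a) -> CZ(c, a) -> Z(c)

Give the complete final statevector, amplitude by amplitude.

After the circuit, the state carries amplitude sqrt(2)*I/2 on |0000>, sqrt(2)*I/2 on |0010>, and 0 on every other basis state.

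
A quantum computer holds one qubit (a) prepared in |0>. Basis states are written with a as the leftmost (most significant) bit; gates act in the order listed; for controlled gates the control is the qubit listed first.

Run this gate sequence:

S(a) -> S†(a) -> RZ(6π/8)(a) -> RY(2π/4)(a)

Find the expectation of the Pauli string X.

The observable X averages to 1. Key observation: steps 1-2 multiply out to the identity, so the circuit reduces to the remaining gates.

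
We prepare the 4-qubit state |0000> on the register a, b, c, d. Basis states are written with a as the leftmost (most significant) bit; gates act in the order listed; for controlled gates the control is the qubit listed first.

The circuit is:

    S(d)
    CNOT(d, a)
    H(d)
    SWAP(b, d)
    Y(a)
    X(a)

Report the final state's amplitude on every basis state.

The resulting statevector has amplitude sqrt(2)*I/2 on |0000>, sqrt(2)*I/2 on |0100>, and 0 on every other basis state.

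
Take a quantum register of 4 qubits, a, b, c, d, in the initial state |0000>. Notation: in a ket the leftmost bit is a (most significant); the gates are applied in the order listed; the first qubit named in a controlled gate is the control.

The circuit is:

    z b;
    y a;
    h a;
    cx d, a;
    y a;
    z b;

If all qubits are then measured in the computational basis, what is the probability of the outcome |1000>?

A full measurement returns |1000> with probability 1/2.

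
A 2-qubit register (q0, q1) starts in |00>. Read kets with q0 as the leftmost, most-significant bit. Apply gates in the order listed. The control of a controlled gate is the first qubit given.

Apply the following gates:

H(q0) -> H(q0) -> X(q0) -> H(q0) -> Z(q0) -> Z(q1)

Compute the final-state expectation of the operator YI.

The expectation value of YI is 0. Key observation: steps 2-5 multiply out to the identity, so the circuit reduces to the remaining gates.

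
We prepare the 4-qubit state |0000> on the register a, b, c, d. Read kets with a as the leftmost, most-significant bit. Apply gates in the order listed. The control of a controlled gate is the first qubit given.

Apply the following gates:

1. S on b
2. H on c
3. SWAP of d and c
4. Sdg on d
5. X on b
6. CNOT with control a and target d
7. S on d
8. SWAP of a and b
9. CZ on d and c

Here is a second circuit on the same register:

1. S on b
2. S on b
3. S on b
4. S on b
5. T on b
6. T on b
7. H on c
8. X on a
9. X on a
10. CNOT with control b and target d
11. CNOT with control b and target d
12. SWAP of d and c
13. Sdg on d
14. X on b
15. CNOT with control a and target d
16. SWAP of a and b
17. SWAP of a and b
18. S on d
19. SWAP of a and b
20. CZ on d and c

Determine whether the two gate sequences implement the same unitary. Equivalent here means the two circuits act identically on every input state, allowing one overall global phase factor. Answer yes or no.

Yes, they are equivalent — the unitaries differ by at most a global phase.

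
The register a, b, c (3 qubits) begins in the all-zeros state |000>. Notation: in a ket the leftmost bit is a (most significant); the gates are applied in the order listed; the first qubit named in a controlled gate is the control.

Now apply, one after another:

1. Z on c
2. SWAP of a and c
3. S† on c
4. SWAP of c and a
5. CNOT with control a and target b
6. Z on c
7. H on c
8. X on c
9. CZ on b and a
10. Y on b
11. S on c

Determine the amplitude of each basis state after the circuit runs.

The final amplitudes are sqrt(2)*I/2 on |010>, -sqrt(2)/2 on |011>, and 0 on every other basis state.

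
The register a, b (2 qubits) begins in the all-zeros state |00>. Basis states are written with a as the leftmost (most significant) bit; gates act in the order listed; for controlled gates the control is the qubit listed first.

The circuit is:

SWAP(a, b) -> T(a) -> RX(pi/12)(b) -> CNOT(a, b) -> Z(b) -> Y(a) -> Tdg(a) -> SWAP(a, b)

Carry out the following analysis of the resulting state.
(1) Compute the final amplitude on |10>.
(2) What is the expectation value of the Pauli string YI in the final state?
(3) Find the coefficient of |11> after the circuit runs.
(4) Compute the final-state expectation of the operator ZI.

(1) The amplitude on |10> is 0.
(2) The observable YI averages to -sqrt(2)/4 + sqrt(6)/4.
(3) The amplitude on |11> is (-sqrt(6 - 3*sqrt(2))/4 + sqrt(sqrt(2) + 2)/4)*exp(3*I*pi/4).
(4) The expectation value of ZI is sqrt(2)/4 + sqrt(6)/4.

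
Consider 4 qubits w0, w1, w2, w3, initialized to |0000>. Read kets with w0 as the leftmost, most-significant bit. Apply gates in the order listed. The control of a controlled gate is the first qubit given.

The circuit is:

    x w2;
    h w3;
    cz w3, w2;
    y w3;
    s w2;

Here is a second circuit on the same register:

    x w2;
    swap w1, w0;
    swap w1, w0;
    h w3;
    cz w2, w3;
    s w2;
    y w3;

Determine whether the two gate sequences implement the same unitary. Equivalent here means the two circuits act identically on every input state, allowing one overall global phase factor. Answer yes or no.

Yes, they are equivalent — the unitaries differ by at most a global phase.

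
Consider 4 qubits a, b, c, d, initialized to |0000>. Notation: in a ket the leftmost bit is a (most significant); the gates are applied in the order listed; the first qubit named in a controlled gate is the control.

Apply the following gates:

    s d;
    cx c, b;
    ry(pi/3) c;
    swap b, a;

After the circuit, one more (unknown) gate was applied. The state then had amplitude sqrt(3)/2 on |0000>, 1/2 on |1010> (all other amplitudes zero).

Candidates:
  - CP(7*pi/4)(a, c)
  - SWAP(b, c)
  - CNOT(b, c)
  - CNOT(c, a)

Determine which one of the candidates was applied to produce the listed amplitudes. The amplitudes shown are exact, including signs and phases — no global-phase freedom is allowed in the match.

The unique candidate consistent with the amplitudes is CNOT(c, a).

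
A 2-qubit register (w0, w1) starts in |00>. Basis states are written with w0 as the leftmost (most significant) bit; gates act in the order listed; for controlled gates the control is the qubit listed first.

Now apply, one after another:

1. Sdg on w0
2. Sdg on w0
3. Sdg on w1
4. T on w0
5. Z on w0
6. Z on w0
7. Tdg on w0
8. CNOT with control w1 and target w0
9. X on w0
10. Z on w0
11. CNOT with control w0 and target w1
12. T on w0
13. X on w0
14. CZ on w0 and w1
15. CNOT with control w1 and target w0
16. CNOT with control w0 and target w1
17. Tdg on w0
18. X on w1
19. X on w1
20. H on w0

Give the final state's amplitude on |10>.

The amplitude on |10> is sqrt(2)/2. Key observation: gates 4-7 undo each other exactly, leaving only the rest of the circuit to track.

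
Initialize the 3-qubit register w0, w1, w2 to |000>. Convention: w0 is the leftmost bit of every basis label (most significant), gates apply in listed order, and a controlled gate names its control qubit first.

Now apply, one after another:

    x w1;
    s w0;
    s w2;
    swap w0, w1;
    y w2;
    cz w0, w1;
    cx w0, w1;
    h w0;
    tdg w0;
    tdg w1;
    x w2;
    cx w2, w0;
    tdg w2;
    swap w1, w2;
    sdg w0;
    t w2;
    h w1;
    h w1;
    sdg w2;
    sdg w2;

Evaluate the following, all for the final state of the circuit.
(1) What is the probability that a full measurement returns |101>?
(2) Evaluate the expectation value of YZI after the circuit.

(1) A full measurement returns |101> with probability 1/2. Key observation: steps 17-18 multiply out to the identity, so the circuit reduces to the remaining gates.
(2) The expectation value of YZI is sqrt(2)/2.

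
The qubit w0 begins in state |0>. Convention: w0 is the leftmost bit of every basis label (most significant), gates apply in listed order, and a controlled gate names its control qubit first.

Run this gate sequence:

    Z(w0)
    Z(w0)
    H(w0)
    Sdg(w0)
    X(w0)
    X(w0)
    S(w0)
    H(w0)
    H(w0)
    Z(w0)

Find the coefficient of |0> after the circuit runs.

|0> carries amplitude sqrt(2)/2 in the final state. Key observation: gates 3-8 undo each other exactly, leaving only the rest of the circuit to track.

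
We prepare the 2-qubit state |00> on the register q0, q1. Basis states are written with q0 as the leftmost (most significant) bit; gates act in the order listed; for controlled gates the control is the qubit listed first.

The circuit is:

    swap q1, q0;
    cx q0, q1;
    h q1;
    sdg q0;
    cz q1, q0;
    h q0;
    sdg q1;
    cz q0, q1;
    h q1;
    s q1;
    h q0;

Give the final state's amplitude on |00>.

The final state's coefficient on |00> equals 1/2.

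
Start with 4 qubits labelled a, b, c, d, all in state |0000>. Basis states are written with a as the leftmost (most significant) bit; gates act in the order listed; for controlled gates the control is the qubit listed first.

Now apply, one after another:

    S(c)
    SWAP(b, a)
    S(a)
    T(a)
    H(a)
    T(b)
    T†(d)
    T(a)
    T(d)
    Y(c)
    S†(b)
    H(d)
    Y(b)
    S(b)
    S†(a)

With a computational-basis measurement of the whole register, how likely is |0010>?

The probability of measuring |0010> is 0.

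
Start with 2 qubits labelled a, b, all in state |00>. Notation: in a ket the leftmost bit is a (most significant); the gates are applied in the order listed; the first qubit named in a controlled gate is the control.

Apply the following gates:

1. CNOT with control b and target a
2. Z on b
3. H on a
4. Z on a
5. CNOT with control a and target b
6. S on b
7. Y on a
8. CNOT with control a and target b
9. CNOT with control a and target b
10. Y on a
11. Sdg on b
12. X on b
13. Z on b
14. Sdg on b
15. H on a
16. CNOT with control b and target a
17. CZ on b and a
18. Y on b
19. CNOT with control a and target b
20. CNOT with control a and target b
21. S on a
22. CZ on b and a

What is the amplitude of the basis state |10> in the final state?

The final state's coefficient on |10> equals -I/2.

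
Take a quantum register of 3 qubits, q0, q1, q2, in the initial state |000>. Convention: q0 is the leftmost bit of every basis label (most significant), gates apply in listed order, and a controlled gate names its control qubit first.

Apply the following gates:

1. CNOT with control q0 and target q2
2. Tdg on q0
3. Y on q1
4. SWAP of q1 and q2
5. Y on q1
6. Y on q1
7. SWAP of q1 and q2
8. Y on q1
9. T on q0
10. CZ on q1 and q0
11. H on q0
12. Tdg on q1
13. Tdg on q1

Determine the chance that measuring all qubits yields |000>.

Outcome |000> occurs with probability 1/2. Key observation: gates 2-9 undo each other exactly, leaving only the rest of the circuit to track.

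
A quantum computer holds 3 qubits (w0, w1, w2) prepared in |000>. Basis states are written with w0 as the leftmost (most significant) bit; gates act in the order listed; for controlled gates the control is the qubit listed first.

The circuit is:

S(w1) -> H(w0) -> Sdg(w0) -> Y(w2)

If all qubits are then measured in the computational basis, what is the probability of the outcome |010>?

The probability of measuring |010> is 0.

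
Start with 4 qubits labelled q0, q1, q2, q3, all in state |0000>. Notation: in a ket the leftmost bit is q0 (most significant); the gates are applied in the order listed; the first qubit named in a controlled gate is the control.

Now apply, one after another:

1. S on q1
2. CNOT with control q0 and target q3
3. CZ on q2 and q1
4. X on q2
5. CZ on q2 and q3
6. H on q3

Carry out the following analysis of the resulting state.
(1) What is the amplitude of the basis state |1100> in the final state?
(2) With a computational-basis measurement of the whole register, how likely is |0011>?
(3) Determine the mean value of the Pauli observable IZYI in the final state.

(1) The amplitude on |1100> is 0.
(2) A full measurement returns |0011> with probability 1/2.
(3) The observable IZYI averages to 0.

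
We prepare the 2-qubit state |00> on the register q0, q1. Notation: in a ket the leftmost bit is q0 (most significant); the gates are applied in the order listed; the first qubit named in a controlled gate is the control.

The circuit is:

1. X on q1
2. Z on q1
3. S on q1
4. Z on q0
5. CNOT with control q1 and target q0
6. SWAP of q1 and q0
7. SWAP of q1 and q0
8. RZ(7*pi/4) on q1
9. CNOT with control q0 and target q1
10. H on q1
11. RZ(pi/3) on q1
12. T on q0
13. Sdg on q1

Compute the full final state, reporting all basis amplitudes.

After the circuit, the state carries amplitude 0 on |00>, 0 on |01>, sqrt(2)*exp(11*I*pi/24)/2 on |10>, sqrt(2)*exp(7*I*pi/24)/2 on |11>.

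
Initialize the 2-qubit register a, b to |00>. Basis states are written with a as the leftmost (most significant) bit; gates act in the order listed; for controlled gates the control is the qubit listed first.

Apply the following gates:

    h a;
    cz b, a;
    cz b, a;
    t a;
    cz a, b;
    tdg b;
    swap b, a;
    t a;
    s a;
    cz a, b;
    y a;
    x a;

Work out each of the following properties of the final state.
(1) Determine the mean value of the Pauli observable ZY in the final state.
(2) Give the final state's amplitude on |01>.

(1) In the final state, ZY has expectation sqrt(2)/2. Key observation: gates 2-3 undo each other exactly, leaving only the rest of the circuit to track.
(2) The final state's coefficient on |01> equals sqrt(2)*exp(3*I*pi/4)/2.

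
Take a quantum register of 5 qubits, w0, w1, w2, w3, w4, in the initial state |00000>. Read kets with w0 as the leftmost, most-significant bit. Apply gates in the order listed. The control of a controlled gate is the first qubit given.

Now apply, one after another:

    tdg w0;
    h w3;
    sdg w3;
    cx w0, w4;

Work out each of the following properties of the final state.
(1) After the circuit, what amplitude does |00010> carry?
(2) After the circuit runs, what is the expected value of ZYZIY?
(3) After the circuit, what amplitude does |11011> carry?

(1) The amplitude on |00010> is -sqrt(2)*I/2.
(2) In the final state, ZYZIY has expectation 0.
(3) The final state's coefficient on |11011> equals 0.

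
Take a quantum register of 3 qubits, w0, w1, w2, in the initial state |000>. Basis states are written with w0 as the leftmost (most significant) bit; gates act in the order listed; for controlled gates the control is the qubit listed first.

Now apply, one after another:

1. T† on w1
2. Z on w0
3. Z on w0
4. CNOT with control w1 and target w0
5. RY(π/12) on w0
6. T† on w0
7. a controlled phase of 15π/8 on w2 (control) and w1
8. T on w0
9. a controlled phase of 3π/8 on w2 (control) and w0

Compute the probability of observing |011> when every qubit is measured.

Outcome |011> occurs with probability 0.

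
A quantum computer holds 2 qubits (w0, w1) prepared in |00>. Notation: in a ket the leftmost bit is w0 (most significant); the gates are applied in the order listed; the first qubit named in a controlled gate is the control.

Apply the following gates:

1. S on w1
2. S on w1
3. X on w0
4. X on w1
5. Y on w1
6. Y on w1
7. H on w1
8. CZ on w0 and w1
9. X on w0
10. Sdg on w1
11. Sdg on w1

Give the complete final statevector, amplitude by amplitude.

The final amplitudes are sqrt(2)/2 on |00>, -sqrt(2)/2 on |01>, 0 on |10>, 0 on |11>.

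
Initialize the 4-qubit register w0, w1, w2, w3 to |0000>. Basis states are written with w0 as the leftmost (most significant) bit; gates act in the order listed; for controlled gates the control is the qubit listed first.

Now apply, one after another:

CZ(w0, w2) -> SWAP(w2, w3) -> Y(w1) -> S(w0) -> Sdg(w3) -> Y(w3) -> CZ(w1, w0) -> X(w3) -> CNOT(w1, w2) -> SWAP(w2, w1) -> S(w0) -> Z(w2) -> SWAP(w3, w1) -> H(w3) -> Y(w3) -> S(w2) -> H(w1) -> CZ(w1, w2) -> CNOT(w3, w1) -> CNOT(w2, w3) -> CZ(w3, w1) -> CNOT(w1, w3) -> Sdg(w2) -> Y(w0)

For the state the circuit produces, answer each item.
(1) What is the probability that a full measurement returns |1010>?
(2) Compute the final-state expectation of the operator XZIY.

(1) The probability of measuring |1010> is 1/4.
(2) The expectation value of XZIY is 0.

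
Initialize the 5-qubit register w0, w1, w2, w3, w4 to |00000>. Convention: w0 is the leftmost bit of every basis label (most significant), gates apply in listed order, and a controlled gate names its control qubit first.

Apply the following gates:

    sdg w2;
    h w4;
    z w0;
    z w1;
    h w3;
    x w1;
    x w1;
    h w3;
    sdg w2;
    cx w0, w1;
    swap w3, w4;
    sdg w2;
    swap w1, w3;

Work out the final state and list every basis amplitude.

The final amplitudes are sqrt(2)/2 on |00000>, sqrt(2)/2 on |01000>, and 0 on every other basis state.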